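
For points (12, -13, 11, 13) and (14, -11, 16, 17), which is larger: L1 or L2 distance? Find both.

L1 = |12 - 14| + |-13 - (-11)| + |11 - 16| + |13 - 17| = 2 + 2 + 5 + 4 = 13
L2 = √(2² + 2² + 5² + 4²) = √49 = 7
L1 ≥ L2 always (equality iff movement is along one axis); L1 > L2 here.
Ratio L1/L2 = 13/7 ≈ 1.8571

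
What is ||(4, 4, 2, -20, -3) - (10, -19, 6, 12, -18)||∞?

max(|x_i - y_i|) = max(|4 - 10|, |4 - (-19)|, |2 - 6|, |-20 - 12|, |-3 - (-18)|) = max(6, 23, 4, 32, 15) = 32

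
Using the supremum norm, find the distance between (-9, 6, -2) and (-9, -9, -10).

max(|x_i - y_i|) = max(|-9 - (-9)|, |6 - (-9)|, |-2 - (-10)|) = max(0, 15, 8) = 15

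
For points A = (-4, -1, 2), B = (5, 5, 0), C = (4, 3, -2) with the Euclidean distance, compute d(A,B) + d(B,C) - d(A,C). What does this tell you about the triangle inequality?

d(A,B) = √(9² + 6² + 2²) = √121 = 11, d(B,C) = √(1² + 2² + 2²) = √9 = 3, d(A,C) = √(8² + 4² + 4²) = √96 ≈ 9.798.
d(A,B) + d(B,C) - d(A,C) = 11 + 3 - 9.798 = 14 - 9.798 = 4.202 (to 4 decimal places). This is ≥ 0, so the triangle inequality holds for these points.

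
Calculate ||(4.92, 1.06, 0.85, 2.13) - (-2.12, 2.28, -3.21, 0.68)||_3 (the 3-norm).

(Σ|x_i - y_i|^3)^(1/3) = (|4.92 - (-2.12)|^3 + |1.06 - 2.28|^3 + |0.85 - (-3.21)|^3 + |2.13 - 0.68|^3)^(1/3)
= (7.04^3 + 1.22^3 + 4.06^3 + 1.45^3)^(1/3) ≈ (348.9137 + 1.8158 + 66.9234 + 3.0486)^(1/3) = (420.7015)^(1/3) ≈ 7.493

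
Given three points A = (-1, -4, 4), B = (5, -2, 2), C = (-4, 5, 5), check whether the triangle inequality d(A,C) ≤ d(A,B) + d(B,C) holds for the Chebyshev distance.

d(A,B) = max(6, 2, 2) = 6, d(B,C) = max(9, 7, 3) = 9, d(A,C) = max(3, 9, 1) = 9.
d(A,C) = 9 ≤ 6 + 9 = 15. Triangle inequality is satisfied.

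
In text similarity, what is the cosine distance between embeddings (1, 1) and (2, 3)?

With u = (1, 1), v = (2, 3):
u·v = 1·2 + 1·3 = 2 + 3 = 5.
|u| = √(1² + 1²) = √2, |v| = √(2² + 3²) = √13, so |u||v| = √(2·13) = √26.
cos θ = (u·v)/(|u||v|) = 5/√26 ≈ 0.9806
Cosine distance = 1 - cos θ ≈ 1 - 0.9806 = 0.0194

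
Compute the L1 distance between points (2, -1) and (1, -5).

Σ|x_i - y_i| = |2 - 1| + |-1 - (-5)| = 1 + 4 = 5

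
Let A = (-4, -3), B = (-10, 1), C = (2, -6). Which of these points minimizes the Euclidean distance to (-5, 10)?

Distances: d(A) ≈ 13.0384, d(B) ≈ 10.2956, d(C) ≈ 17.4642. Nearest: B = (-10, 1) with distance 10.2956.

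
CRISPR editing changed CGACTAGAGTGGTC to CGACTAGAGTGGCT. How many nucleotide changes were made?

Differing positions: 13, 14. Hamming distance = 2.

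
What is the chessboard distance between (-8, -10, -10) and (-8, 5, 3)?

max(|x_i - y_i|) = max(|-8 - (-8)|, |-10 - 5|, |-10 - 3|) = max(0, 15, 13) = 15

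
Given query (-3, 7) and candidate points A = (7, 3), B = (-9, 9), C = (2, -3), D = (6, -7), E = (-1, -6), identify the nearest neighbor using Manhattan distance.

Distances: d(A) = 14, d(B) = 8, d(C) = 15, d(D) = 23, d(E) = 15. Nearest: B = (-9, 9) with distance 8.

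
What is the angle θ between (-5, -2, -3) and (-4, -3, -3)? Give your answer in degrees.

With u = (-5, -2, -3), v = (-4, -3, -3):
u·v = (-5)·(-4) + (-2)·(-3) + (-3)·(-3) = 20 + 6 + 9 = 35.
|u| = √((-5)² + (-2)² + (-3)²) = √38, |v| = √((-4)² + (-3)² + (-3)²) = √34, so |u||v| = √(38·34) = √1292.
cos θ = (u·v)/(|u||v|) = 35/√1292 ≈ 0.973726
θ = arccos(0.973726) ≈ 13.16°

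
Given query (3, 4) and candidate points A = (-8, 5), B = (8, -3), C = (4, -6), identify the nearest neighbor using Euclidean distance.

Distances: d(A) ≈ 11.0454, d(B) ≈ 8.6023, d(C) ≈ 10.0499. Nearest: B = (8, -3) with distance 8.6023.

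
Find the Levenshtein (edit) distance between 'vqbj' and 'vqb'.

Let D[i][j] be the edit distance between the first i characters of 'vqbj' and the first j characters of 'vqb', with D[i][0] = i, D[0][j] = j, and D[i][j] = D[i-1][j-1] if the characters match, else 1 + min(D[i-1][j], D[i][j-1], D[i-1][j-1]). Filling the table (rows: prefixes of 'vqbj', columns: prefixes of 'vqb'):
     ε  v  q  b
  ε  0  1  2  3
  v  1  0  1  2
  q  2  1  0  1
  b  3  2  1  0
  j  4  3  2  1
The bottom-right entry gives D[4][3] = 1, so no sequence of fewer than 1 edit works. Backtracking through the table gives one optimal edit sequence (1 edit):
  vqbj → vqb (del j @4)
Edit distance = 1.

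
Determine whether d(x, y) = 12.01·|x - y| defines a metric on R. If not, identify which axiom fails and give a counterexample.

Yes. Since |x - y| is a metric on R and 12.01 > 0, the positive scalar multiple 12.01·|x - y| is also a metric: scaling by a positive constant preserves non-negativity, identity (d=0 ⟺ |x-y|=0 ⟺ x=y), symmetry, and the triangle inequality.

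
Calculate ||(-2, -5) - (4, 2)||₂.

√(Σ(x_i - y_i)²) = √((-2 - 4)² + (-5 - 2)²)
= √((-6)² + (-7)²) = √(36 + 49) = √85 ≈ 9.2195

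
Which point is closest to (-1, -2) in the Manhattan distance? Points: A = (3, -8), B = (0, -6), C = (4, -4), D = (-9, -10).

Distances: d(A) = 10, d(B) = 5, d(C) = 7, d(D) = 16. Nearest: B = (0, -6) with distance 5.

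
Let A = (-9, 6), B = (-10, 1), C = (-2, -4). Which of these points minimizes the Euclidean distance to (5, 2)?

Distances: d(A) ≈ 14.5602, d(B) ≈ 15.0333, d(C) ≈ 9.2195. Nearest: C = (-2, -4) with distance 9.2195.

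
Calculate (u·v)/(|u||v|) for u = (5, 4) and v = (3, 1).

With u = (5, 4), v = (3, 1):
u·v = 5·3 + 4·1 = 15 + 4 = 19.
|u| = √(5² + 4²) = √41, |v| = √(3² + 1²) = √10, so |u||v| = √(41·10) = √410.
cos θ = (u·v)/(|u||v|) = 19/√410 ≈ 0.9383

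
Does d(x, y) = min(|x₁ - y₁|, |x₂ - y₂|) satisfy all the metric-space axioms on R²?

No. d fails identity of indiscernibles: take x = (5, 0) and y = (5, 1). Then d(x,y) = min(|5 - 5|, |0 - 1|) = min(0, 1) = 0, yet x ≠ y.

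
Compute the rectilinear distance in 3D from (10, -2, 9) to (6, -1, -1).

Σ|x_i - y_i| = |10 - 6| + |-2 - (-1)| + |9 - (-1)| = 4 + 1 + 10 = 15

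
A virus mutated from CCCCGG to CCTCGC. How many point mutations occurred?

Differing positions: 3, 6. Hamming distance = 2.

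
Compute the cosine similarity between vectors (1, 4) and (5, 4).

With u = (1, 4), v = (5, 4):
u·v = 1·5 + 4·4 = 5 + 16 = 21.
|u| = √(1² + 4²) = √17, |v| = √(5² + 4²) = √41, so |u||v| = √(17·41) = √697.
cos θ = (u·v)/(|u||v|) = 21/√697 ≈ 0.7954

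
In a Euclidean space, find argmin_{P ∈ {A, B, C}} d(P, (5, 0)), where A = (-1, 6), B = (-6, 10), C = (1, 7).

Distances: d(A) ≈ 8.4853, d(B) ≈ 14.8661, d(C) ≈ 8.0623. Nearest: C = (1, 7) with distance 8.0623.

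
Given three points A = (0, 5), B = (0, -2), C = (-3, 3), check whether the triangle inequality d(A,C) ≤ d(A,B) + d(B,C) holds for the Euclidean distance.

d(A,B) = √(0² + 7²) = √49 = 7, d(B,C) = √(3² + 5²) = √34 ≈ 5.831, d(A,C) = √(3² + 2²) = √13 ≈ 3.6056.
d(A,C) ≈ 3.6056 ≤ 7 + 5.831 = 12.831. Triangle inequality is satisfied.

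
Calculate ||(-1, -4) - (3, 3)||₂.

√(Σ(x_i - y_i)²) = √((-1 - 3)² + (-4 - 3)²)
= √((-4)² + (-7)²) = √(16 + 49) = √65 ≈ 8.0623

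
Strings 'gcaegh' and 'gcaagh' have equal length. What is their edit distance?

Let D[i][j] be the edit distance between the first i characters of 'gcaegh' and the first j characters of 'gcaagh', with D[i][0] = i, D[0][j] = j, and D[i][j] = D[i-1][j-1] if the characters match, else 1 + min(D[i-1][j], D[i][j-1], D[i-1][j-1]). Filling the table (rows: prefixes of 'gcaegh', columns: prefixes of 'gcaagh'):
     ε  g  c  a  a  g  h
  ε  0  1  2  3  4  5  6
  g  1  0  1  2  3  4  5
  c  2  1  0  1  2  3  4
  a  3  2  1  0  1  2  3
  e  4  3  2  1  1  2  3
  g  5  4  3  2  2  1  2
  h  6  5  4  3  3  2  1
The bottom-right entry gives D[6][6] = 1, so no sequence of fewer than 1 edit works. Backtracking through the table gives one optimal edit sequence (1 edit):
  gcaegh → gcaagh (sub e→a @4)
Edit distance = 1.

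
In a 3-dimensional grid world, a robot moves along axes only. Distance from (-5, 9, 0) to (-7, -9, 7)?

Σ|x_i - y_i| = |-5 - (-7)| + |9 - (-9)| + |0 - 7| = 2 + 18 + 7 = 27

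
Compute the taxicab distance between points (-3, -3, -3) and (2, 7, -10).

Σ|x_i - y_i| = |-3 - 2| + |-3 - 7| + |-3 - (-10)| = 5 + 10 + 7 = 22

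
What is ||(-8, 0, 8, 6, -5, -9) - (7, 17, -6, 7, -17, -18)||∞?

max(|x_i - y_i|) = max(|-8 - 7|, |0 - 17|, |8 - (-6)|, |6 - 7|, |-5 - (-17)|, |-9 - (-18)|) = max(15, 17, 14, 1, 12, 9) = 17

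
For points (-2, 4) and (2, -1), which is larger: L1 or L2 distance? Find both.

L1 = |-2 - 2| + |4 - (-1)| = 4 + 5 = 9
L2 = √(4² + 5²) = √41 ≈ 6.4031
L1 ≥ L2 always (equality iff movement is along one axis); L1 > L2 here.
Ratio L1/L2 = 9/√41 ≈ 1.4056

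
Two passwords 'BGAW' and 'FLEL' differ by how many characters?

Differing positions: 1, 2, 3, 4. Hamming distance = 4.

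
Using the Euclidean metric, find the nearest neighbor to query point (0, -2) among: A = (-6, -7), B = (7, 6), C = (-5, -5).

Distances: d(A) ≈ 7.8102, d(B) ≈ 10.6301, d(C) ≈ 5.831. Nearest: C = (-5, -5) with distance 5.831.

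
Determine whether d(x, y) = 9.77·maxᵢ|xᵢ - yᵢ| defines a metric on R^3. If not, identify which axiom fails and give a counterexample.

Yes. The L∞ (Chebyshev) norm induces a metric on R^3, and multiplying a metric by a positive constant 9.77 > 0 preserves all four axioms: non-negativity (9.77·||x-y|| ≥ 0), identity (9.77·||x-y|| = 0 ⟺ ||x-y|| = 0 ⟺ x = y), symmetry (||x-y|| = ||y-x||), and the triangle inequality (9.77·||x-z|| ≤ 9.77·||x-y|| + 9.77·||y-z||). So d is a metric.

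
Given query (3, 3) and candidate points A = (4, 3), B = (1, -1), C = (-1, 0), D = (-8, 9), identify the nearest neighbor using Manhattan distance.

Distances: d(A) = 1, d(B) = 6, d(C) = 7, d(D) = 17. Nearest: A = (4, 3) with distance 1.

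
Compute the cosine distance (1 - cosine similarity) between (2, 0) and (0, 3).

With u = (2, 0), v = (0, 3):
u·v = 2·0 + 0·3 = 0 + 0 = 0.
|u| = √(2² + 0²) = √4, |v| = √(0² + 3²) = √9, so |u||v| = √(4·9) = √36 = 6.
cos θ = (u·v)/(|u||v|) = 0/6 = 0
Cosine distance = 1 - cos θ = 1 - 0 = 1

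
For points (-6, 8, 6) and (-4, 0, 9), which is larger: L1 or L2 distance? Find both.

L1 = |-6 - (-4)| + |8 - 0| + |6 - 9| = 2 + 8 + 3 = 13
L2 = √(2² + 8² + 3²) = √77 ≈ 8.775
L1 ≥ L2 always (equality iff movement is along one axis); L1 > L2 here.
Ratio L1/L2 = 13/√77 ≈ 1.4815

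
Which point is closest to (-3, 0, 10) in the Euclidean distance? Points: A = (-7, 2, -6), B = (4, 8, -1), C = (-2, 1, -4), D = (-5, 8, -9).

Distances: d(A) ≈ 16.6132, d(B) ≈ 15.2971, d(C) ≈ 14.0712, d(D) ≈ 20.7123. Nearest: C = (-2, 1, -4) with distance 14.0712.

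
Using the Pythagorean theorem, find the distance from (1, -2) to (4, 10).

√(Σ(x_i - y_i)²) = √((1 - 4)² + (-2 - 10)²)
= √((-3)² + (-12)²) = √(9 + 144) = √153 ≈ 12.3693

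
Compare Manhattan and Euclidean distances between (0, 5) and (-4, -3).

L1 = |0 - (-4)| + |5 - (-3)| = 4 + 8 = 12
L2 = √(4² + 8²) = √80 ≈ 8.9443
L1 ≥ L2 always (equality iff movement is along one axis); L1 > L2 here.
Ratio L1/L2 = 12/√80 ≈ 1.3416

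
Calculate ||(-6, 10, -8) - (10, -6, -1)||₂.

√(Σ(x_i - y_i)²) = √((-6 - 10)² + (10 - (-6))² + (-8 - (-1))²)
= √((-16)² + 16² + (-7)²) = √(256 + 256 + 49) = √561 ≈ 23.6854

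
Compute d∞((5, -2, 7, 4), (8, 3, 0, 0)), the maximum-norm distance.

max(|x_i - y_i|) = max(|5 - 8|, |-2 - 3|, |7 - 0|, |4 - 0|) = max(3, 5, 7, 4) = 7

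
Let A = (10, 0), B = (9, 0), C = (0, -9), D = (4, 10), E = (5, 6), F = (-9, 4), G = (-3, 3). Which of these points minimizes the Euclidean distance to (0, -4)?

Distances: d(A) ≈ 10.7703, d(B) ≈ 9.8489, d(C) = 5, d(D) ≈ 14.5602, d(E) ≈ 11.1803, d(F) ≈ 12.0416, d(G) ≈ 7.6158. Nearest: C = (0, -9) with distance 5.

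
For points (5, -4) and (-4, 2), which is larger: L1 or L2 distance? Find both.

L1 = |5 - (-4)| + |-4 - 2| = 9 + 6 = 15
L2 = √(9² + 6²) = √117 ≈ 10.8167
L1 ≥ L2 always (equality iff movement is along one axis); L1 > L2 here.
Ratio L1/L2 = 15/√117 ≈ 1.3868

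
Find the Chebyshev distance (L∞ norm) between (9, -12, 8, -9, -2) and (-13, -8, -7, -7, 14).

max(|x_i - y_i|) = max(|9 - (-13)|, |-12 - (-8)|, |8 - (-7)|, |-9 - (-7)|, |-2 - 14|) = max(22, 4, 15, 2, 16) = 22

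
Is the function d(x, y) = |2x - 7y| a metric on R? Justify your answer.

No. d fails symmetry: d(8, 7) = |2·8 - 7·7| = |-33| = 33, but d(7, 8) = |2·7 - 7·8| = |-42| = 42. Since 33 ≠ 42, d(x,y) ≠ d(y,x) in general.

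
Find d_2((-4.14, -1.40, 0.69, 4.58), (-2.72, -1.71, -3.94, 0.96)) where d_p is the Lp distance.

(Σ|x_i - y_i|^2)^(1/2) = (|-4.14 - (-2.72)|^2 + |-1.4 - (-1.71)|^2 + |0.69 - (-3.94)|^2 + |4.58 - 0.96|^2)^(1/2)
= (1.42^2 + 0.31^2 + 4.63^2 + 3.62^2)^(1/2) = (2.0164 + 0.0961 + 21.4369 + 13.1044)^(1/2) = (36.6538)^(1/2) ≈ 6.0542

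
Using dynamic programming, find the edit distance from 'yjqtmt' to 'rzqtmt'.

Let D[i][j] be the edit distance between the first i characters of 'yjqtmt' and the first j characters of 'rzqtmt', with D[i][0] = i, D[0][j] = j, and D[i][j] = D[i-1][j-1] if the characters match, else 1 + min(D[i-1][j], D[i][j-1], D[i-1][j-1]). Filling the table (rows: prefixes of 'yjqtmt', columns: prefixes of 'rzqtmt'):
     ε  r  z  q  t  m  t
  ε  0  1  2  3  4  5  6
  y  1  1  2  3  4  5  6
  j  2  2  2  3  4  5  6
  q  3  3  3  2  3  4  5
  t  4  4  4  3  2  3  4
  m  5  5  5  4  3  2  3
  t  6  6  6  5  4  3  2
The bottom-right entry gives D[6][6] = 2, so no sequence of fewer than 2 edits works. Backtracking through the table gives one optimal edit sequence (2 edits):
  yjqtmt → rjqtmt (sub y→r @1)
  rjqtmt → rzqtmt (sub j→z @2)
Edit distance = 2.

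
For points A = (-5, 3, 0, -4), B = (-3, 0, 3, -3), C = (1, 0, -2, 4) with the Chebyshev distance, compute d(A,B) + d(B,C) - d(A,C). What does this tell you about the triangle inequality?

d(A,B) = max(2, 3, 3, 1) = 3, d(B,C) = max(4, 0, 5, 7) = 7, d(A,C) = max(6, 3, 2, 8) = 8.
d(A,B) + d(B,C) - d(A,C) = 3 + 7 - 8 = 10 - 8 = 2. This is ≥ 0, so the triangle inequality holds for these points.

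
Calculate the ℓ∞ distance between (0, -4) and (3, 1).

max(|x_i - y_i|) = max(|0 - 3|, |-4 - 1|) = max(3, 5) = 5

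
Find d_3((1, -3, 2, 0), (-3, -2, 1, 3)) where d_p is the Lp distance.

(Σ|x_i - y_i|^3)^(1/3) = (|1 - (-3)|^3 + |-3 - (-2)|^3 + |2 - 1|^3 + |0 - 3|^3)^(1/3)
= (4^3 + 1^3 + 1^3 + 3^3)^(1/3) = (64 + 1 + 1 + 27)^(1/3) = (93)^(1/3) ≈ 4.5307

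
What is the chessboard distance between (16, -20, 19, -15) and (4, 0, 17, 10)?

max(|x_i - y_i|) = max(|16 - 4|, |-20 - 0|, |19 - 17|, |-15 - 10|) = max(12, 20, 2, 25) = 25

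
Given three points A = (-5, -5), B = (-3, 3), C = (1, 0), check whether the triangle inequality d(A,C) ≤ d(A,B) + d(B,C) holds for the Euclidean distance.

d(A,B) = √(2² + 8²) = √68 ≈ 8.2462, d(B,C) = √(4² + 3²) = √25 = 5, d(A,C) = √(6² + 5²) = √61 ≈ 7.8102.
d(A,C) ≈ 7.8102 ≤ 8.2462 + 5 = 13.2462. Triangle inequality is satisfied.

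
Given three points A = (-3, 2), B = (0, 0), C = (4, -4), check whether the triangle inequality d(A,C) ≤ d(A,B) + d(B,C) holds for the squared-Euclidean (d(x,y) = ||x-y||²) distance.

d(A,B) = 3² + 2² = 13, d(B,C) = 4² + 4² = 32, d(A,C) = 7² + 6² = 85.
d(A,C) = 85 > 13 + 32 = 45. Triangle inequality is VIOLATED. (Squared-Euclidean is not a metric — this is a counterexample.)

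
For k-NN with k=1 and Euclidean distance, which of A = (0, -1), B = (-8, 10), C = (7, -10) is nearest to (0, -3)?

Distances: d(A) = 2, d(B) ≈ 15.2643, d(C) ≈ 9.8995. Nearest: A = (0, -1) with distance 2.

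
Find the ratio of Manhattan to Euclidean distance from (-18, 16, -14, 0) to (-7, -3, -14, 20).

L1 = |-18 - (-7)| + |16 - (-3)| + |-14 - (-14)| + |0 - 20| = 11 + 19 + 0 + 20 = 50
L2 = √(11² + 19² + 0² + 20²) = √882 ≈ 29.6985
L1 ≥ L2 always (equality iff movement is along one axis); L1 > L2 here.
Ratio L1/L2 = 50/√882 ≈ 1.6836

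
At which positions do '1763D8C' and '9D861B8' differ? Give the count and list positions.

Differing positions: 1, 2, 3, 4, 5, 6, 7. Hamming distance = 7.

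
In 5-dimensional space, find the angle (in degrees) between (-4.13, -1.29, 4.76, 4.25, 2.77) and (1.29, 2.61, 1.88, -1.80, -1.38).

With u = (-4.13, -1.29, 4.76, 4.25, 2.77), v = (1.29, 2.61, 1.88, -1.80, -1.38):
u·v = (-4.13)·1.29 + (-1.29)·2.61 + 4.76·1.88 + 4.25·(-1.8) + 2.77·(-1.38) = (-5.3277) + (-3.3669) + 8.9488 + (-7.65) + (-3.8226) = -11.2184.
|u| = √((-4.13)² + (-1.29)² + 4.76² + 4.25² + 2.77²) = √(17.0569 + 1.6641 + 22.6576 + 18.0625 + 7.6729) = √67.114, |v| = √(1.29² + 2.61² + 1.88² + (-1.8)² + (-1.38)²) = √(1.6641 + 6.8121 + 3.5344 + 3.24 + 1.9044) = √17.155.
cos θ = (u·v)/(|u||v|) = -11.2184/(√67.114·√17.155) ≈ -0.33062
θ = arccos(-0.33062) ≈ 109.31°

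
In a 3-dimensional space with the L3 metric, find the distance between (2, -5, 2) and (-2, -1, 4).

(Σ|x_i - y_i|^3)^(1/3) = (|2 - (-2)|^3 + |-5 - (-1)|^3 + |2 - 4|^3)^(1/3)
= (4^3 + 4^3 + 2^3)^(1/3) = (64 + 64 + 8)^(1/3) = (136)^(1/3) ≈ 5.1426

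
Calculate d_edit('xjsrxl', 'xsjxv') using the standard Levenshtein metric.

Let D[i][j] be the edit distance between the first i characters of 'xjsrxl' and the first j characters of 'xsjxv', with D[i][0] = i, D[0][j] = j, and D[i][j] = D[i-1][j-1] if the characters match, else 1 + min(D[i-1][j], D[i][j-1], D[i-1][j-1]). Filling the table (rows: prefixes of 'xjsrxl', columns: prefixes of 'xsjxv'):
     ε  x  s  j  x  v
  ε  0  1  2  3  4  5
  x  1  0  1  2  3  4
  j  2  1  1  1  2  3
  s  3  2  1  2  2  3
  r  4  3  2  2  3  3
  x  5  4  3  3  2  3
  l  6  5  4  4  3  3
The bottom-right entry gives D[6][5] = 3, so no sequence of fewer than 3 edits works. Backtracking through the table gives one optimal edit sequence (3 edits):
  xjsrxl → xsrxl (del j @2)
  xsrxl → xsjxl (sub r→j @3)
  xsjxl → xsjxv (sub l→v @5)
Edit distance = 3.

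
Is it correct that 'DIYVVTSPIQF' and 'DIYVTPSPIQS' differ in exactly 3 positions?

Differing positions: 5, 6, 11. Hamming distance = 3, so the claim is true.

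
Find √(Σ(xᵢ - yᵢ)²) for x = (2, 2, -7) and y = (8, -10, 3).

√(Σ(x_i - y_i)²) = √((2 - 8)² + (2 - (-10))² + (-7 - 3)²)
= √((-6)² + 12² + (-10)²) = √(36 + 144 + 100) = √280 ≈ 16.7332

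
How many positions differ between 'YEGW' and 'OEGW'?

Differing positions: 1. Hamming distance = 1.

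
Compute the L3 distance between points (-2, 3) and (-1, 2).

(Σ|x_i - y_i|^3)^(1/3) = (|-2 - (-1)|^3 + |3 - 2|^3)^(1/3)
= (1^3 + 1^3)^(1/3) = (1 + 1)^(1/3) = (2)^(1/3) ≈ 1.2599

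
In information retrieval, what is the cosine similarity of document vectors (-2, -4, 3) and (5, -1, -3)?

With u = (-2, -4, 3), v = (5, -1, -3):
u·v = (-2)·5 + (-4)·(-1) + 3·(-3) = (-10) + 4 + (-9) = -15.
|u| = √((-2)² + (-4)² + 3²) = √29, |v| = √(5² + (-1)² + (-3)²) = √35, so |u||v| = √(29·35) = √1015.
cos θ = (u·v)/(|u||v|) = -15/√1015 ≈ -0.4708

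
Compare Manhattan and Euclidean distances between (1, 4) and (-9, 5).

L1 = |1 - (-9)| + |4 - 5| = 10 + 1 = 11
L2 = √(10² + 1²) = √101 ≈ 10.0499
L1 ≥ L2 always (equality iff movement is along one axis); L1 > L2 here.
Ratio L1/L2 = 11/√101 ≈ 1.0945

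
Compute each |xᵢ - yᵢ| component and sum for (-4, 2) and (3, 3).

Σ|x_i - y_i| = |-4 - 3| + |2 - 3| = 7 + 1 = 8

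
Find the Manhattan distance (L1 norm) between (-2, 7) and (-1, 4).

Σ|x_i - y_i| = |-2 - (-1)| + |7 - 4| = 1 + 3 = 4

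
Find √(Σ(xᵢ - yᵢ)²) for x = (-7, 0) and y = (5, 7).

√(Σ(x_i - y_i)²) = √((-7 - 5)² + (0 - 7)²)
= √((-12)² + (-7)²) = √(144 + 49) = √193 ≈ 13.8924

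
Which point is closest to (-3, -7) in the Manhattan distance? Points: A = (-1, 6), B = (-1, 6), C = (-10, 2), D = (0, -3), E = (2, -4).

Distances: d(A) = 15, d(B) = 15, d(C) = 16, d(D) = 7, d(E) = 8. Nearest: D = (0, -3) with distance 7.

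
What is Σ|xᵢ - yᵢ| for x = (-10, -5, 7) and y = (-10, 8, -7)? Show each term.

Σ|x_i - y_i| = |-10 - (-10)| + |-5 - 8| + |7 - (-7)| = 0 + 13 + 14 = 27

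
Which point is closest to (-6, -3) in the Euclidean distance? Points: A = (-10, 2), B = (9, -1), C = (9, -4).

Distances: d(A) ≈ 6.4031, d(B) ≈ 15.1327, d(C) ≈ 15.0333. Nearest: A = (-10, 2) with distance 6.4031.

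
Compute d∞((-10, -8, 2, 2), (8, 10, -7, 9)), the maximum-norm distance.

max(|x_i - y_i|) = max(|-10 - 8|, |-8 - 10|, |2 - (-7)|, |2 - 9|) = max(18, 18, 9, 7) = 18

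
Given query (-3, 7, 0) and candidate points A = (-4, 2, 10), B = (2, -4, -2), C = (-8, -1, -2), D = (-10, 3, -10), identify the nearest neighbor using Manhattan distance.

Distances: d(A) = 16, d(B) = 18, d(C) = 15, d(D) = 21. Nearest: C = (-8, -1, -2) with distance 15.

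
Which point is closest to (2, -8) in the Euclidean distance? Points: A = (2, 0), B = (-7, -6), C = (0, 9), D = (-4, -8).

Distances: d(A) = 8, d(B) ≈ 9.2195, d(C) ≈ 17.1172, d(D) = 6. Nearest: D = (-4, -8) with distance 6.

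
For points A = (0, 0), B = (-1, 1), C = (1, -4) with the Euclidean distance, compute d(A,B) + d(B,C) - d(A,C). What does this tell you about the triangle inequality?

d(A,B) = √(1² + 1²) = √2 ≈ 1.4142, d(B,C) = √(2² + 5²) = √29 ≈ 5.3852, d(A,C) = √(1² + 4²) = √17 ≈ 4.1231.
d(A,B) + d(B,C) - d(A,C) = 1.4142 + 5.3852 - 4.1231 = 6.7994 - 4.1231 = 2.6763 (to 4 decimal places). This is ≥ 0, so the triangle inequality holds for these points.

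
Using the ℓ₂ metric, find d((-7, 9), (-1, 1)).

√(Σ(x_i - y_i)²) = √((-7 - (-1))² + (9 - 1)²)
= √((-6)² + 8²) = √(36 + 64) = √100 = 10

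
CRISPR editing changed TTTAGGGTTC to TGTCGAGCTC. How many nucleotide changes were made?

Differing positions: 2, 4, 6, 8. Hamming distance = 4.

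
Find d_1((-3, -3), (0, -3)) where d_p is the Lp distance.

Σ|x_i - y_i| = |-3 - 0| + |-3 - (-3)| = 3 + 0 = 3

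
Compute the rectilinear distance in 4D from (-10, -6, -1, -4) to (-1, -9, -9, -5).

Σ|x_i - y_i| = |-10 - (-1)| + |-6 - (-9)| + |-1 - (-9)| + |-4 - (-5)| = 9 + 3 + 8 + 1 = 21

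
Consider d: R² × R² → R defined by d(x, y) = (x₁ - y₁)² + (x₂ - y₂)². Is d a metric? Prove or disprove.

No. The squared Euclidean distance fails the triangle inequality. Counterexample: x = (0, 0), y = (2, 4), z = (4, 8). d(x,z) = 4² + 8² = 80, but d(x,y) + d(y,z) = (2² + 4²) + (2² + 4²) = 20 + 20 = 40. Since 80 > 40, the triangle inequality is violated. (Note: √d, the ordinary Euclidean distance, IS a metric.)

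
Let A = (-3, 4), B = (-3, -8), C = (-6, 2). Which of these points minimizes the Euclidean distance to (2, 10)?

Distances: d(A) ≈ 7.8102, d(B) ≈ 18.6815, d(C) ≈ 11.3137. Nearest: A = (-3, 4) with distance 7.8102.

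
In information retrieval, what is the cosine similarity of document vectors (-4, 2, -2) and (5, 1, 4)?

With u = (-4, 2, -2), v = (5, 1, 4):
u·v = (-4)·5 + 2·1 + (-2)·4 = (-20) + 2 + (-8) = -26.
|u| = √((-4)² + 2² + (-2)²) = √24, |v| = √(5² + 1² + 4²) = √42, so |u||v| = √(24·42) = √1008.
cos θ = (u·v)/(|u||v|) = -26/√1008 ≈ -0.8189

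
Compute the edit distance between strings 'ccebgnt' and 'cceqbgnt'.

Let D[i][j] be the edit distance between the first i characters of 'ccebgnt' and the first j characters of 'cceqbgnt', with D[i][0] = i, D[0][j] = j, and D[i][j] = D[i-1][j-1] if the characters match, else 1 + min(D[i-1][j], D[i][j-1], D[i-1][j-1]). Filling the table (rows: prefixes of 'ccebgnt', columns: prefixes of 'cceqbgnt'):
     ε  c  c  e  q  b  g  n  t
  ε  0  1  2  3  4  5  6  7  8
  c  1  0  1  2  3  4  5  6  7
  c  2  1  0  1  2  3  4  5  6
  e  3  2  1  0  1  2  3  4  5
  b  4  3  2  1  1  1  2  3  4
  g  5  4  3  2  2  2  1  2  3
  n  6  5  4  3  3  3  2  1  2
  t  7  6  5  4  4  4  3  2  1
The bottom-right entry gives D[7][8] = 1, so no sequence of fewer than 1 edit works. Backtracking through the table gives one optimal edit sequence (1 edit):
  ccebgnt → cceqbgnt (ins q @4)
Edit distance = 1.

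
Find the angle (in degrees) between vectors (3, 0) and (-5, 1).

With u = (3, 0), v = (-5, 1):
u·v = 3·(-5) + 0·1 = (-15) + 0 = -15.
|u| = √(3² + 0²) = √9, |v| = √((-5)² + 1²) = √26, so |u||v| = √(9·26) = √234.
cos θ = (u·v)/(|u||v|) = -15/√234 ≈ -0.980581
θ = arccos(-0.980581) ≈ 168.69°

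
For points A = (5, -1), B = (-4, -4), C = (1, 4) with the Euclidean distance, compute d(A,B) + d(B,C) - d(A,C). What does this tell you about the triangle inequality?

d(A,B) = √(9² + 3²) = √90 ≈ 9.4868, d(B,C) = √(5² + 8²) = √89 ≈ 9.434, d(A,C) = √(4² + 5²) = √41 ≈ 6.4031.
d(A,B) + d(B,C) - d(A,C) = 9.4868 + 9.434 - 6.4031 = 18.9208 - 6.4031 = 12.5177 (to 4 decimal places). This is ≥ 0, so the triangle inequality holds for these points.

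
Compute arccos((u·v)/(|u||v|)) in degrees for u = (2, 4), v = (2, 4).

With u = (2, 4), v = (2, 4):
u·v = 2·2 + 4·4 = 4 + 16 = 20.
|u| = √(2² + 4²) = √20, |v| = √(2² + 4²) = √20, so |u||v| = √(20·20) = √400 = 20.
cos θ = (u·v)/(|u||v|) = 20/20 = 1 (the vectors are parallel, pointing the same way)
θ = arccos(1) = 0°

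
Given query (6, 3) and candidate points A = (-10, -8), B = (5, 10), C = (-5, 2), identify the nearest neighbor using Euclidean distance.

Distances: d(A) ≈ 19.4165, d(B) ≈ 7.0711, d(C) ≈ 11.0454. Nearest: B = (5, 10) with distance 7.0711.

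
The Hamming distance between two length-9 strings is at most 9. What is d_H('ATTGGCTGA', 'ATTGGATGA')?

Differing positions: 6. Hamming distance = 1. The maximum possible Hamming distance for length-9 strings is 9, so d_H/9 = 1/9 ≈ 0.1111.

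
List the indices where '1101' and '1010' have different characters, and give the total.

Differing positions: 2, 3, 4. Hamming distance = 3.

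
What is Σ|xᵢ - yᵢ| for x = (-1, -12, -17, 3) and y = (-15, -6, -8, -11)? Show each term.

Σ|x_i - y_i| = |-1 - (-15)| + |-12 - (-6)| + |-17 - (-8)| + |3 - (-11)| = 14 + 6 + 9 + 14 = 43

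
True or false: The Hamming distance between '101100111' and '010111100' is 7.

Differing positions: 1, 2, 3, 5, 6, 8, 9. Hamming distance = 7, so the claim is true.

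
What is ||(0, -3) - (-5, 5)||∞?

max(|x_i - y_i|) = max(|0 - (-5)|, |-3 - 5|) = max(5, 8) = 8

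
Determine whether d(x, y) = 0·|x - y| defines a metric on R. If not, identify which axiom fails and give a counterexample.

No. With c = 0, d(x,y) = 0 for all x, y. This fails identity of indiscernibles: d(4, 9) = 0 but 4 ≠ 9.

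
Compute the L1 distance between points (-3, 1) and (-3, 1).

Σ|x_i - y_i| = |-3 - (-3)| + |1 - 1| = 0 + 0 = 0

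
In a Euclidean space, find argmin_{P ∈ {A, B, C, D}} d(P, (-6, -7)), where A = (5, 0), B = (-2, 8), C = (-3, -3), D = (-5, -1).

Distances: d(A) ≈ 13.0384, d(B) ≈ 15.5242, d(C) = 5, d(D) ≈ 6.0828. Nearest: C = (-3, -3) with distance 5.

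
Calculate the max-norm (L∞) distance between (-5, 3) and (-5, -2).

max(|x_i - y_i|) = max(|-5 - (-5)|, |3 - (-2)|) = max(0, 5) = 5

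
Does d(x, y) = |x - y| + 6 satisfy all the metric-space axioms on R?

No. d fails identity of indiscernibles (specifically d(x,x) = 0): d(-2, -2) = |-2 - (-2)| + 6 = 0 + 6 = 6 ≠ 0.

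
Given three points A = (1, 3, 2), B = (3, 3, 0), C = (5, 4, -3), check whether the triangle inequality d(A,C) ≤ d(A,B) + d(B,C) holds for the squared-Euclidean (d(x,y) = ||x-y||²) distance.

d(A,B) = 2² + 0² + 2² = 8, d(B,C) = 2² + 1² + 3² = 14, d(A,C) = 4² + 1² + 5² = 42.
d(A,C) = 42 > 8 + 14 = 22. Triangle inequality is VIOLATED. (Squared-Euclidean is not a metric — this is a counterexample.)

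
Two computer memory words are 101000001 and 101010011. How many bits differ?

Differing positions: 5, 8. Hamming distance = 2.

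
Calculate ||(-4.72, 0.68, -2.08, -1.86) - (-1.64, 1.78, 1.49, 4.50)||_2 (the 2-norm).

(Σ|x_i - y_i|^2)^(1/2) = (|-4.72 - (-1.64)|^2 + |0.68 - 1.78|^2 + |-2.08 - 1.49|^2 + |-1.86 - 4.5|^2)^(1/2)
= (3.08^2 + 1.1^2 + 3.57^2 + 6.36^2)^(1/2) = (9.4864 + 1.21 + 12.7449 + 40.4496)^(1/2) = (63.8909)^(1/2) ≈ 7.9932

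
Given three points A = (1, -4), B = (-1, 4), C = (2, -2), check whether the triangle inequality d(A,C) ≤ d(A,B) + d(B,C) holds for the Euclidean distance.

d(A,B) = √(2² + 8²) = √68 ≈ 8.2462, d(B,C) = √(3² + 6²) = √45 ≈ 6.7082, d(A,C) = √(1² + 2²) = √5 ≈ 2.2361.
d(A,C) ≈ 2.2361 ≤ 8.2462 + 6.7082 = 14.9544. Triangle inequality is satisfied.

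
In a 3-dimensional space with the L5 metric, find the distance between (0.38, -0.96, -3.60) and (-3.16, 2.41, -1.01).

(Σ|x_i - y_i|^5)^(1/5) = (|0.38 - (-3.16)|^5 + |-0.96 - 2.41|^5 + |-3.6 - (-1.01)|^5)^(1/5)
= (3.54^5 + 3.37^5 + 2.59^5)^(1/5) ≈ (555.9251 + 434.6598 + 116.5464)^(1/5) = (1107.1313)^(1/5) ≈ 4.0629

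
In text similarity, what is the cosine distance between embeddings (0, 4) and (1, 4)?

With u = (0, 4), v = (1, 4):
u·v = 0·1 + 4·4 = 0 + 16 = 16.
|u| = √(0² + 4²) = √16, |v| = √(1² + 4²) = √17, so |u||v| = √(16·17) = √272.
cos θ = (u·v)/(|u||v|) = 16/√272 ≈ 0.9701
Cosine distance = 1 - cos θ ≈ 1 - 0.9701 = 0.0299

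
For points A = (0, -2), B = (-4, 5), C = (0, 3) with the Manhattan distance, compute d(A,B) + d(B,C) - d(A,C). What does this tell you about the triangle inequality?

d(A,B) = 4 + 7 = 11, d(B,C) = 4 + 2 = 6, d(A,C) = 0 + 5 = 5.
d(A,B) + d(B,C) - d(A,C) = 11 + 6 - 5 = 17 - 5 = 12. This is ≥ 0, so the triangle inequality holds for these points.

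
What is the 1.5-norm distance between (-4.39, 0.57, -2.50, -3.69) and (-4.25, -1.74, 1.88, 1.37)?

(Σ|x_i - y_i|^1.5)^(1/1.5) = (|-4.39 - (-4.25)|^1.5 + |0.57 - (-1.74)|^1.5 + |-2.5 - 1.88|^1.5 + |-3.69 - 1.37|^1.5)^(1/1.5)
= (0.14^1.5 + 2.31^1.5 + 4.38^1.5 + 5.06^1.5)^(1/1.5) ≈ (0.0524 + 3.5109 + 9.1667 + 11.3822)^(1/1.5) = (24.1122)^(1/1.5) ≈ 8.3462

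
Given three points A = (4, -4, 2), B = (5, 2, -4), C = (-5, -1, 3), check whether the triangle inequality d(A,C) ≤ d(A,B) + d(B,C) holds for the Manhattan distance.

d(A,B) = 1 + 6 + 6 = 13, d(B,C) = 10 + 3 + 7 = 20, d(A,C) = 9 + 3 + 1 = 13.
d(A,C) = 13 ≤ 13 + 20 = 33. Triangle inequality is satisfied.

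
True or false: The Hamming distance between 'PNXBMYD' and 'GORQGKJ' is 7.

Differing positions: 1, 2, 3, 4, 5, 6, 7. Hamming distance = 7, so the claim is true.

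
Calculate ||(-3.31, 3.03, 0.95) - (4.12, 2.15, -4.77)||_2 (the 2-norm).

(Σ|x_i - y_i|^2)^(1/2) = (|-3.31 - 4.12|^2 + |3.03 - 2.15|^2 + |0.95 - (-4.77)|^2)^(1/2)
= (7.43^2 + 0.88^2 + 5.72^2)^(1/2) = (55.2049 + 0.7744 + 32.7184)^(1/2) = (88.6977)^(1/2) ≈ 9.4179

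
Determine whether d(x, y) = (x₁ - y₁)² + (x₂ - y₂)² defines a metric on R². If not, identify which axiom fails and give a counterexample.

No. The squared Euclidean distance fails the triangle inequality. Counterexample: x = (0, 0), y = (4, 1), z = (8, 2). d(x,z) = 8² + 2² = 68, but d(x,y) + d(y,z) = (4² + 1²) + (4² + 1²) = 17 + 17 = 34. Since 68 > 34, the triangle inequality is violated. (Note: √d, the ordinary Euclidean distance, IS a metric.)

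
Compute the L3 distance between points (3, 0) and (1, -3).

(Σ|x_i - y_i|^3)^(1/3) = (|3 - 1|^3 + |0 - (-3)|^3)^(1/3)
= (2^3 + 3^3)^(1/3) = (8 + 27)^(1/3) = (35)^(1/3) ≈ 3.2711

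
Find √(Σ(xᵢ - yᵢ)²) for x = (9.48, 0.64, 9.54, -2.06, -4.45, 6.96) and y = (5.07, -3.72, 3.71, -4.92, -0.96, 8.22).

√(Σ(x_i - y_i)²) = √((9.48 - 5.07)² + (0.64 - (-3.72))² + (9.54 - 3.71)² + (-2.06 - (-4.92))² + (-4.45 - (-0.96))² + (6.96 - 8.22)²)
= √(4.41² + 4.36² + 5.83² + 2.86² + (-3.49)² + (-1.26)²) = √(19.4481 + 19.0096 + 33.9889 + 8.1796 + 12.1801 + 1.5876) = √94.3939 ≈ 9.7157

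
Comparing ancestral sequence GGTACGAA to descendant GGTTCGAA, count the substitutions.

Differing positions: 4. Hamming distance = 1.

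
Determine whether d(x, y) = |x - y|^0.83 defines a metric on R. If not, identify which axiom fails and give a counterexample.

Yes. With 0 < p = 0.83 ≤ 1, d(x,y) = |x-y|^0.83 is a metric on R. Non-negativity and symmetry are immediate; |x-y|^0.83 = 0 ⟺ |x-y| = 0 ⟺ x = y. For the triangle inequality, the function t ↦ t^0.83 is subadditive on [0,∞) when p ≤ 1, so |x-z|^0.83 ≤ (|x-y| + |y-z|)^0.83 ≤ |x-y|^0.83 + |y-z|^0.83.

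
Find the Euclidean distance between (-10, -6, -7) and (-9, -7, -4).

√(Σ(x_i - y_i)²) = √((-10 - (-9))² + (-6 - (-7))² + (-7 - (-4))²)
= √((-1)² + 1² + (-3)²) = √(1 + 1 + 9) = √11 ≈ 3.3166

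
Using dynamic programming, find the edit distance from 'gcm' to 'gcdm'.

Let D[i][j] be the edit distance between the first i characters of 'gcm' and the first j characters of 'gcdm', with D[i][0] = i, D[0][j] = j, and D[i][j] = D[i-1][j-1] if the characters match, else 1 + min(D[i-1][j], D[i][j-1], D[i-1][j-1]). Filling the table (rows: prefixes of 'gcm', columns: prefixes of 'gcdm'):
     ε  g  c  d  m
  ε  0  1  2  3  4
  g  1  0  1  2  3
  c  2  1  0  1  2
  m  3  2  1  1  1
The bottom-right entry gives D[3][4] = 1, so no sequence of fewer than 1 edit works. Backtracking through the table gives one optimal edit sequence (1 edit):
  gcm → gcdm (ins d @3)
Edit distance = 1.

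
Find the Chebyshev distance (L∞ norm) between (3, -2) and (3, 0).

max(|x_i - y_i|) = max(|3 - 3|, |-2 - 0|) = max(0, 2) = 2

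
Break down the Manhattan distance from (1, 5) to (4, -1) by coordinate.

Σ|x_i - y_i| = |1 - 4| + |5 - (-1)| = 3 + 6 = 9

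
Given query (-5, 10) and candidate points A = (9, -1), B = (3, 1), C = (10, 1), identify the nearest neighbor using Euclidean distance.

Distances: d(A) ≈ 17.8045, d(B) ≈ 12.0416, d(C) ≈ 17.4929. Nearest: B = (3, 1) with distance 12.0416.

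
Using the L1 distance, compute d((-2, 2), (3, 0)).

Σ|x_i - y_i| = |-2 - 3| + |2 - 0| = 5 + 2 = 7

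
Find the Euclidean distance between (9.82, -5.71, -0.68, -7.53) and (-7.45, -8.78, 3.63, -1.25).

√(Σ(x_i - y_i)²) = √((9.82 - (-7.45))² + (-5.71 - (-8.78))² + (-0.68 - 3.63)² + (-7.53 - (-1.25))²)
= √(17.27² + 3.07² + (-4.31)² + (-6.28)²) = √(298.2529 + 9.4249 + 18.5761 + 39.4384) = √365.6923 ≈ 19.1231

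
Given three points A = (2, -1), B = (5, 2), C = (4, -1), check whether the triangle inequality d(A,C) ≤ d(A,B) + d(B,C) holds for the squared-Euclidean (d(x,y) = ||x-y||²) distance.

d(A,B) = 3² + 3² = 18, d(B,C) = 1² + 3² = 10, d(A,C) = 2² + 0² = 4.
d(A,C) = 4 ≤ 18 + 10 = 28. Triangle inequality is satisfied.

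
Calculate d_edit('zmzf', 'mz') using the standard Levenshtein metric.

Let D[i][j] be the edit distance between the first i characters of 'zmzf' and the first j characters of 'mz', with D[i][0] = i, D[0][j] = j, and D[i][j] = D[i-1][j-1] if the characters match, else 1 + min(D[i-1][j], D[i][j-1], D[i-1][j-1]). Filling the table (rows: prefixes of 'zmzf', columns: prefixes of 'mz'):
     ε  m  z
  ε  0  1  2
  z  1  1  1
  m  2  1  2
  z  3  2  1
  f  4  3  2
The bottom-right entry gives D[4][2] = 2, so no sequence of fewer than 2 edits works. Backtracking through the table gives one optimal edit sequence (2 edits):
  zmzf → mzf (del z @1)
  mzf → mz (del f @3)
Edit distance = 2.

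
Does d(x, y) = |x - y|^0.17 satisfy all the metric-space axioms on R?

Yes. With 0 < p = 0.17 ≤ 1, d(x,y) = |x-y|^0.17 is a metric on R. Non-negativity and symmetry are immediate; |x-y|^0.17 = 0 ⟺ |x-y| = 0 ⟺ x = y. For the triangle inequality, the function t ↦ t^0.17 is subadditive on [0,∞) when p ≤ 1, so |x-z|^0.17 ≤ (|x-y| + |y-z|)^0.17 ≤ |x-y|^0.17 + |y-z|^0.17.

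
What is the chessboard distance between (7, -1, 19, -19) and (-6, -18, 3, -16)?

max(|x_i - y_i|) = max(|7 - (-6)|, |-1 - (-18)|, |19 - 3|, |-19 - (-16)|) = max(13, 17, 16, 3) = 17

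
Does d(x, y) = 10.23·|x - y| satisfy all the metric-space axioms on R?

Yes. Since |x - y| is a metric on R and 10.23 > 0, the positive scalar multiple 10.23·|x - y| is also a metric: scaling by a positive constant preserves non-negativity, identity (d=0 ⟺ |x-y|=0 ⟺ x=y), symmetry, and the triangle inequality.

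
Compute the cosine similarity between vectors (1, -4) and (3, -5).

With u = (1, -4), v = (3, -5):
u·v = 1·3 + (-4)·(-5) = 3 + 20 = 23.
|u| = √(1² + (-4)²) = √17, |v| = √(3² + (-5)²) = √34, so |u||v| = √(17·34) = √578.
cos θ = (u·v)/(|u||v|) = 23/√578 ≈ 0.9567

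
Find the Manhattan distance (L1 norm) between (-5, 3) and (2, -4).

Σ|x_i - y_i| = |-5 - 2| + |3 - (-4)| = 7 + 7 = 14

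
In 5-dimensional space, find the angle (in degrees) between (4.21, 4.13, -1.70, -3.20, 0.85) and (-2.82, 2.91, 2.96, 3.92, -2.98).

With u = (4.21, 4.13, -1.70, -3.20, 0.85), v = (-2.82, 2.91, 2.96, 3.92, -2.98):
u·v = 4.21·(-2.82) + 4.13·2.91 + (-1.7)·2.96 + (-3.2)·3.92 + 0.85·(-2.98) = (-11.8722) + 12.0183 + (-5.032) + (-12.544) + (-2.533) = -19.9629.
|u| = √(4.21² + 4.13² + (-1.7)² + (-3.2)² + 0.85²) = √(17.7241 + 17.0569 + 2.89 + 10.24 + 0.7225) = √48.6335, |v| = √((-2.82)² + 2.91² + 2.96² + 3.92² + (-2.98)²) = √(7.9524 + 8.4681 + 8.7616 + 15.3664 + 8.8804) = √49.4289.
cos θ = (u·v)/(|u||v|) = -19.9629/(√48.6335·√49.4289) ≈ -0.40716
θ = arccos(-0.40716) ≈ 114.03°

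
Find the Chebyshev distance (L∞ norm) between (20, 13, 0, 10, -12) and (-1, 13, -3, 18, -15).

max(|x_i - y_i|) = max(|20 - (-1)|, |13 - 13|, |0 - (-3)|, |10 - 18|, |-12 - (-15)|) = max(21, 0, 3, 8, 3) = 21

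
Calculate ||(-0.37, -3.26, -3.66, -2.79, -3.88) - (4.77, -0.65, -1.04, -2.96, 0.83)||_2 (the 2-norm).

(Σ|x_i - y_i|^2)^(1/2) = (|-0.37 - 4.77|^2 + |-3.26 - (-0.65)|^2 + |-3.66 - (-1.04)|^2 + |-2.79 - (-2.96)|^2 + |-3.88 - 0.83|^2)^(1/2)
= (5.14^2 + 2.61^2 + 2.62^2 + 0.17^2 + 4.71^2)^(1/2) = (26.4196 + 6.8121 + 6.8644 + 0.0289 + 22.1841)^(1/2) = (62.3091)^(1/2) ≈ 7.8936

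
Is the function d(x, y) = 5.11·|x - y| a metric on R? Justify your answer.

Yes. Since |x - y| is a metric on R and 5.11 > 0, the positive scalar multiple 5.11·|x - y| is also a metric: scaling by a positive constant preserves non-negativity, identity (d=0 ⟺ |x-y|=0 ⟺ x=y), symmetry, and the triangle inequality.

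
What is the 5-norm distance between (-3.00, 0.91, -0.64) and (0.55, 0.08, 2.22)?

(Σ|x_i - y_i|^5)^(1/5) = (|-3 - 0.55|^5 + |0.91 - 0.08|^5 + |-0.64 - 2.22|^5)^(1/5)
= (3.55^5 + 0.83^5 + 2.86^5)^(1/5) ≈ (563.8217 + 0.3939 + 191.3507)^(1/5) = (755.5663)^(1/5) ≈ 3.764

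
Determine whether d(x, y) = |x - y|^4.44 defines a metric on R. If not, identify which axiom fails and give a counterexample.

No. d(x,y) = |x-y|^4.44 fails the triangle inequality since p = 4.44 > 1. Counterexample: x = -1, y = 0, z = 7. d(x,z) = |-1 - 7|^4.44 = 8^4.44 ≈ 10226.3239, but d(x,y) + d(y,z) = 1^4.44 + 7^4.44 ≈ 1 + 5652.4314 = 5653.4314. Since 10226.3239 > 5653.4314, the triangle inequality is violated.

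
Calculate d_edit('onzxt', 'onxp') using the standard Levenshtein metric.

Let D[i][j] be the edit distance between the first i characters of 'onzxt' and the first j characters of 'onxp', with D[i][0] = i, D[0][j] = j, and D[i][j] = D[i-1][j-1] if the characters match, else 1 + min(D[i-1][j], D[i][j-1], D[i-1][j-1]). Filling the table (rows: prefixes of 'onzxt', columns: prefixes of 'onxp'):
     ε  o  n  x  p
  ε  0  1  2  3  4
  o  1  0  1  2  3
  n  2  1  0  1  2
  z  3  2  1  1  2
  x  4  3  2  1  2
  t  5  4  3  2  2
The bottom-right entry gives D[5][4] = 2, so no sequence of fewer than 2 edits works. Backtracking through the table gives one optimal edit sequence (2 edits):
  onzxt → onxt (del z @3)
  onxt → onxp (sub t→p @4)
Edit distance = 2.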